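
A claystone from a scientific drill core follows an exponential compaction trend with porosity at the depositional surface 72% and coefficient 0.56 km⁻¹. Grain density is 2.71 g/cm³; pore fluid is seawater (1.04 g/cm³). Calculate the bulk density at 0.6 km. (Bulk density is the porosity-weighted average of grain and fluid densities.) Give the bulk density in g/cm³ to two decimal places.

Porosity at depth: phi = 0.72·exp(−0.56×0.6) = 0.72×0.7146 = 0.5145
Bulk density: ρ_b = (1−phi)ρ_g + phi·ρ_f = 0.4855×2.71 + 0.5145×1.04
       = 1.316 + 0.535 = 1.851 g/cm³

1.85 g/cm³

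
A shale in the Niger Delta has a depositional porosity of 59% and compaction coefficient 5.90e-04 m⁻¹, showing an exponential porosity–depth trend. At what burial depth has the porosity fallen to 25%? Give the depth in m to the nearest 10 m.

Working in km (1 km = 1000 m; k in km⁻¹ = k in m⁻¹ × 1000):
Invert Athy's law: z = ln(n₀/n) / k
z = ln(0.59/0.25) / 0.59 = ln(2.36) / 0.59 = 0.8587 / 0.59 = 1.455 km

1460 m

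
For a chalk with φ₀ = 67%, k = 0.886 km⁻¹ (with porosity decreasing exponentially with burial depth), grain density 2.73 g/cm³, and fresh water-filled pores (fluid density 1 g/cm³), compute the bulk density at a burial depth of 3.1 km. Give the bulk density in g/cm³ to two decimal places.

2.66 g/cm³

Porosity at depth: φ = 0.67·exp(−0.886×3.1) = 0.67×0.0641 = 0.0430
Bulk density: ρ_b = (1−φ)ρ_g + φ·ρ_f = 0.9570×2.73 + 0.0430×1
       = 2.613 + 0.043 = 2.656 g/cm³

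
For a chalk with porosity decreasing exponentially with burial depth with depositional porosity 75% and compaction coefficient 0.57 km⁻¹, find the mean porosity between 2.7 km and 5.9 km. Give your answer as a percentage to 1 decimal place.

⟨φ⟩ = (1/(z₂−z₁)) ∫ φ₀ e^(−cz) dz = φ₀·(e^(−c·z₁) − e^(−c·z₂)) / (c·(z₂−z₁))
e^(−0.57×2.7) = 0.2146; e^(−0.57×5.9) = 0.0346
⟨φ⟩ = 0.75 × (0.2146 − 0.0346) / (0.57 × 3.2) = 0.75 × 0.0987 = 0.0740

7.4%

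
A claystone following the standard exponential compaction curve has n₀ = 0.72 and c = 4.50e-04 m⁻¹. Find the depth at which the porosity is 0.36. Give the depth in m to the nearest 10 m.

Working in km (1 km = 1000 m; c in km⁻¹ = c in m⁻¹ × 1000):
Invert Athy's law: d = ln(n₀/n) / c
d = ln(0.72/0.36) / 0.45 = ln(2) / 0.45 = 0.6931 / 0.45 = 1.540 km

1540 m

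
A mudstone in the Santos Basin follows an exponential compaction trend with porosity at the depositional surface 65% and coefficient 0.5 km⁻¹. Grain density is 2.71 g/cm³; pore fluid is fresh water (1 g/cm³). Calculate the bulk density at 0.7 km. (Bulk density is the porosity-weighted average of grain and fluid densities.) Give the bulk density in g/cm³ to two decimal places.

1.93 g/cm³

Porosity at depth: φ = 0.65·exp(−0.5×0.7) = 0.65×0.7047 = 0.4580
Bulk density: ρ_b = (1−φ)ρ_g + φ·ρ_f = 0.5420×2.71 + 0.4580×1
       = 1.469 + 0.458 = 1.927 g/cm³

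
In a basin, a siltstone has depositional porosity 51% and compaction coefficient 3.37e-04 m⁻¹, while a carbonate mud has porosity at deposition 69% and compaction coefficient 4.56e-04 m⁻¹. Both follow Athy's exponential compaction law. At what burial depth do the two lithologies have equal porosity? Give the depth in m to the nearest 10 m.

Working in km (1 km = 1000 m; β in km⁻¹ = β in m⁻¹ × 1000):
Set n₀ₐ e^(−βₐz) = n₀ᵦ e^(−βᵦz) ⇒ ln(n₀ₐ/n₀ᵦ) = (βₐ − βᵦ)·z
z = ln(0.51/0.69) / (0.337 − 0.456) = -0.3023 / -0.119 = 2.540 km

2540 m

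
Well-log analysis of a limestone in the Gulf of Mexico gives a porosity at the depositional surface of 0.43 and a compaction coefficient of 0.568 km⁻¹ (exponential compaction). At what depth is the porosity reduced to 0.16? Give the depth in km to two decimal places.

1.74 km

Invert Athy's law: Z = ln(n₀/n) / k
Z = ln(0.43/0.16) / 0.568 = ln(2.688) / 0.568 = 0.9886 / 0.568 = 1.741 km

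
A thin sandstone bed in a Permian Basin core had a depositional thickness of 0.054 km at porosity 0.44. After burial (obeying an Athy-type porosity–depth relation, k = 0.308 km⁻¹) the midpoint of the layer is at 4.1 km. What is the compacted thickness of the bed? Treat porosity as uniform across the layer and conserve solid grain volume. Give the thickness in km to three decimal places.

Porosity at 4.1 km: n = 0.44·exp(−0.308×4.1) = 0.1245
Solid-volume conservation: h(1−n) = h₀(1−n₀) ⇒ h = h₀·(1−n₀)/(1−n)
h = 0.054 × (1 − 0.44)/(1 − 0.1245) = 0.054 × 0.6396 = 0.0345 km

0.035 km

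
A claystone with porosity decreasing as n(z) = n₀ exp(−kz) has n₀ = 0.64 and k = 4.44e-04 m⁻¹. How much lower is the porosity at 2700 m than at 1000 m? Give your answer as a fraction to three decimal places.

Working in km (1 km = 1000 m; k in km⁻¹ = k in m⁻¹ × 1000):
n(1) = 0.64·e^(−0.444×1) = 0.4105
n(2.7) = 0.64·e^(−0.444×2.7) = 0.1930
Δn = 0.4105 − 0.1930 = 0.2175

0.218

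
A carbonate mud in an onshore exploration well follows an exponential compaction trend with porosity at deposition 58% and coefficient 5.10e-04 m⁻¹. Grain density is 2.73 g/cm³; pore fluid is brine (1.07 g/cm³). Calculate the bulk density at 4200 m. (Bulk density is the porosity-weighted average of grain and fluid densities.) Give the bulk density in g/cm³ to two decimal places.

2.62 g/cm³

Working in km (1 km = 1000 m; β in km⁻¹ = β in m⁻¹ × 1000):
Porosity at depth: n = 0.58·exp(−0.51×4.2) = 0.58×0.1174 = 0.0681
Bulk density: ρ_b = (1−n)ρ_g + n·ρ_f = 0.9319×2.73 + 0.0681×1.07
       = 2.544 + 0.073 = 2.617 g/cm³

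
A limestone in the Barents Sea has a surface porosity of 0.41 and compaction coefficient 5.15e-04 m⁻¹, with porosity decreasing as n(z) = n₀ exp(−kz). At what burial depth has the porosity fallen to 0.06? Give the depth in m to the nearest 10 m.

3730 m

Working in km (1 km = 1000 m; k in km⁻¹ = k in m⁻¹ × 1000):
Invert Athy's law: z = ln(n₀/n) / k
z = ln(0.41/0.06) / 0.515 = ln(6.833) / 0.515 = 1.9218 / 0.515 = 3.732 km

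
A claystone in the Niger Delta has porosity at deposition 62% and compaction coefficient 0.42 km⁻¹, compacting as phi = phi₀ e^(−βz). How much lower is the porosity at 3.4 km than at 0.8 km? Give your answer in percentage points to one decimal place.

phi(0.8) = 0.62·e^(−0.42×0.8) = 0.4431
phi(3.4) = 0.62·e^(−0.42×3.4) = 0.1487
Δphi = 0.4431 − 0.1487 = 0.2944

29.4 percentage points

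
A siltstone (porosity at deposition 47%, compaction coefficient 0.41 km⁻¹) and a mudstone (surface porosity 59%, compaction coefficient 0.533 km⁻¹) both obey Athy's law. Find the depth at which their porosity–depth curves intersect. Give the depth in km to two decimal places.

Set phi₀ₐ e^(−kₐz) = phi₀ᵦ e^(−kᵦz) ⇒ ln(phi₀ₐ/phi₀ᵦ) = (kₐ − kᵦ)·z
z = ln(0.47/0.59) / (0.41 − 0.533) = -0.2274 / -0.123 = 1.849 km

1.85 km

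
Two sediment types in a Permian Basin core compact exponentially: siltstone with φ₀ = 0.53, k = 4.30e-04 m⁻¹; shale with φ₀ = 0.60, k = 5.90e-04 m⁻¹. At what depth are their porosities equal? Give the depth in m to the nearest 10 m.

Working in km (1 km = 1000 m; k in km⁻¹ = k in m⁻¹ × 1000):
Set φ₀ₐ e^(−kₐZ) = φ₀ᵦ e^(−kᵦZ) ⇒ ln(φ₀ₐ/φ₀ᵦ) = (kₐ − kᵦ)·Z
Z = ln(0.53/0.6) / (0.43 − 0.59) = -0.1241 / -0.16 = 0.775 km

780 m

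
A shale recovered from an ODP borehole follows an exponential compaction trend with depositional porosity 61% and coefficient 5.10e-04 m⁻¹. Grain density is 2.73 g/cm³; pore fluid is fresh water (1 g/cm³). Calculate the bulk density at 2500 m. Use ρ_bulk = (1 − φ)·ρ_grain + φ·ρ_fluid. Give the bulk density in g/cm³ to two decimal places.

2.44 g/cm³

Working in km (1 km = 1000 m; k in km⁻¹ = k in m⁻¹ × 1000):
Porosity at depth: φ = 0.61·exp(−0.51×2.5) = 0.61×0.2794 = 0.1705
Bulk density: ρ_b = (1−φ)ρ_g + φ·ρ_f = 0.8295×2.73 + 0.1705×1
       = 2.265 + 0.170 = 2.435 g/cm³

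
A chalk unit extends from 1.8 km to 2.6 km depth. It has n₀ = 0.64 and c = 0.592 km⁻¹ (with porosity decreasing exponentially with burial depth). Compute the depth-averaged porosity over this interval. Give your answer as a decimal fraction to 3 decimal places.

⟨n⟩ = (1/(z₂−z₁)) ∫ n₀ e^(−cz) dz = n₀·(e^(−c·z₁) − e^(−c·z₂)) / (c·(z₂−z₁))
e^(−0.592×1.8) = 0.3445; e^(−0.592×2.6) = 0.2146
⟨n⟩ = 0.64 × (0.3445 − 0.2146) / (0.592 × 0.8) = 0.64 × 0.2744 = 0.1756

0.176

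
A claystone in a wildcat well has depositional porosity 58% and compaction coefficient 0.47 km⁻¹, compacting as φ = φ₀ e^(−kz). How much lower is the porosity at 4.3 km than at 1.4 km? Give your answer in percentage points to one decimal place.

φ(1.4) = 0.58·e^(−0.47×1.4) = 0.3004
φ(4.3) = 0.58·e^(−0.47×4.3) = 0.0769
Δφ = 0.3004 − 0.0769 = 0.2235

22.4 percentage points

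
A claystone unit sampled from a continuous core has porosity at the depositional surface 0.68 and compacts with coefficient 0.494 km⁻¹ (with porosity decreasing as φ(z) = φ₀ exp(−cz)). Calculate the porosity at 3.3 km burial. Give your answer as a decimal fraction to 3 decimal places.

φ = φ₀·exp(−c·z) = 0.68 × exp(−0.494 × 3.3) = 0.68 × exp(−1.63)
  = 0.68 × 0.1959 = 0.1332

0.133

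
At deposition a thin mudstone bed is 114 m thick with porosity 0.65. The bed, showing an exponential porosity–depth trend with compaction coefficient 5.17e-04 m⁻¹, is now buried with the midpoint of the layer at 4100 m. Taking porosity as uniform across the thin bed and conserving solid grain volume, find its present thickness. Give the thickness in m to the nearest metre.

Working in km (1 km = 1000 m; c in km⁻¹ = c in m⁻¹ × 1000):
Porosity at 4.1 km: phi = 0.65·exp(−0.517×4.1) = 0.0780
Solid-volume conservation: h(1−phi) = h₀(1−phi₀) ⇒ h = h₀·(1−phi₀)/(1−phi)
h = 0.114 × (1 − 0.65)/(1 − 0.0780) = 0.114 × 0.3796 = 0.0433 km

43 m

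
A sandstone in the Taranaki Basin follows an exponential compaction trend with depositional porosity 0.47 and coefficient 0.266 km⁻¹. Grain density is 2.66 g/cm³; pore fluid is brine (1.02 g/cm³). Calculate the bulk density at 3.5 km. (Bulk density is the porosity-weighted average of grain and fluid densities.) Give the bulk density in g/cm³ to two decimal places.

2.36 g/cm³

Porosity at depth: φ = 0.47·exp(−0.266×3.5) = 0.47×0.3942 = 0.1853
Bulk density: ρ_b = (1−φ)ρ_g + φ·ρ_f = 0.8147×2.66 + 0.1853×1.02
       = 2.167 + 0.189 = 2.356 g/cm³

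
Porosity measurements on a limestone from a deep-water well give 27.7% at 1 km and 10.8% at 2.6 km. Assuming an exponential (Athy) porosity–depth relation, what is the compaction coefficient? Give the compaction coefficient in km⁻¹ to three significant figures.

0.589 km⁻¹

Athy: n(z) = n₀ e^(−βz) ⇒ n₁/n₂ = e^{β(z₂−z₁)} ⇒ β = ln(n₁/n₂)/(z₂−z₁)
β = ln(0.277/0.108) / (2.6 − 1) = ln(2.565) / 1.6 = 0.9419 / 1.6 = 0.5887 km⁻¹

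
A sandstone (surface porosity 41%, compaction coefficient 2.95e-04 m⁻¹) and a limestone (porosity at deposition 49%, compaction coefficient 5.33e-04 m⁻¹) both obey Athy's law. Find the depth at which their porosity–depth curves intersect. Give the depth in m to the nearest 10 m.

750 m

Working in km (1 km = 1000 m; k in km⁻¹ = k in m⁻¹ × 1000):
Set phi₀ₐ e^(−kₐd) = phi₀ᵦ e^(−kᵦd) ⇒ ln(phi₀ₐ/phi₀ᵦ) = (kₐ − kᵦ)·d
d = ln(0.41/0.49) / (0.295 − 0.533) = -0.1782 / -0.238 = 0.749 km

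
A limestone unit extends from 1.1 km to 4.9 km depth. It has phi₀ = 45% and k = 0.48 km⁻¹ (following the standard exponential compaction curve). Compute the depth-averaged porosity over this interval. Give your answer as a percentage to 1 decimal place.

⟨phi⟩ = (1/(Z₂−Z₁)) ∫ phi₀ e^(−kZ) dZ = phi₀·(e^(−k·Z₁) − e^(−k·Z₂)) / (k·(Z₂−Z₁))
e^(−0.48×1.1) = 0.5898; e^(−0.48×4.9) = 0.0952
⟨phi⟩ = 0.45 × (0.5898 − 0.0952) / (0.48 × 3.8) = 0.45 × 0.2712 = 0.1220

12.2%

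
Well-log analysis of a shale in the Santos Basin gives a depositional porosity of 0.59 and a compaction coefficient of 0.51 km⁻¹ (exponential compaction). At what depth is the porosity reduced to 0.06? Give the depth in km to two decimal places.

Invert Athy's law: Z = ln(n₀/n) / k
Z = ln(0.59/0.06) / 0.51 = ln(9.833) / 0.51 = 2.2858 / 0.51 = 4.482 km

4.48 km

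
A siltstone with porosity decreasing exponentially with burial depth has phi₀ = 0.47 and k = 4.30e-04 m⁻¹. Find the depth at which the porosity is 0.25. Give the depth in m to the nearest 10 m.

1470 m

Working in km (1 km = 1000 m; k in km⁻¹ = k in m⁻¹ × 1000):
Invert Athy's law: z = ln(phi₀/phi) / k
z = ln(0.47/0.25) / 0.43 = ln(1.88) / 0.43 = 0.6313 / 0.43 = 1.468 km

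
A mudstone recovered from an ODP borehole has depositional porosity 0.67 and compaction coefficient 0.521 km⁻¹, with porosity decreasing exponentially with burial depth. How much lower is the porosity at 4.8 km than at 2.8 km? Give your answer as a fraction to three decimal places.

0.101

phi(2.8) = 0.67·e^(−0.521×2.8) = 0.1558
phi(4.8) = 0.67·e^(−0.521×4.8) = 0.0550
Δphi = 0.1558 − 0.0550 = 0.1008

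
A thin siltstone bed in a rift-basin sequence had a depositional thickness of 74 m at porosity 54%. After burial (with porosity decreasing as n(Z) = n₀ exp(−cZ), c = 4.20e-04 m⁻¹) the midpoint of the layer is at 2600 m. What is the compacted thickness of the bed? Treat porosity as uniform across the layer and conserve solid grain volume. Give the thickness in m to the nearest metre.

42 m

Working in km (1 km = 1000 m; c in km⁻¹ = c in m⁻¹ × 1000):
Porosity at 2.6 km: n = 0.54·exp(−0.42×2.6) = 0.1812
Solid-volume conservation: h(1−n) = h₀(1−n₀) ⇒ h = h₀·(1−n₀)/(1−n)
h = 0.074 × (1 − 0.54)/(1 − 0.1812) = 0.074 × 0.5618 = 0.0416 km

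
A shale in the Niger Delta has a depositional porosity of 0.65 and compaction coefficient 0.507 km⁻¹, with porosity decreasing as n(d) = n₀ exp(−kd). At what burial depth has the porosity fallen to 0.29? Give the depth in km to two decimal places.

Invert Athy's law: d = ln(n₀/n) / k
d = ln(0.65/0.29) / 0.507 = ln(2.241) / 0.507 = 0.8071 / 0.507 = 1.592 km

1.59 km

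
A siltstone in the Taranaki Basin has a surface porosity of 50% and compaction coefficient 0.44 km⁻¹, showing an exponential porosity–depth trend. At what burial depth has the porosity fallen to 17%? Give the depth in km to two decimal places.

Invert Athy's law: z = ln(φ₀/φ) / β
z = ln(0.5/0.17) / 0.44 = ln(2.941) / 0.44 = 1.0788 / 0.44 = 2.452 km

2.45 km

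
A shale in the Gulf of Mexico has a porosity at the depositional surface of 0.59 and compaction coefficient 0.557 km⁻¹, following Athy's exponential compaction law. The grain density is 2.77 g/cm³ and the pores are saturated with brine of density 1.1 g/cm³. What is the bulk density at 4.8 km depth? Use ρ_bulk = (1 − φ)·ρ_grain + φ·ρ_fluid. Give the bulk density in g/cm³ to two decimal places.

2.70 g/cm³

Porosity at depth: n = 0.59·exp(−0.557×4.8) = 0.59×0.0690 = 0.0407
Bulk density: ρ_b = (1−n)ρ_g + n·ρ_f = 0.9593×2.77 + 0.0407×1.1
       = 2.657 + 0.045 = 2.702 g/cm³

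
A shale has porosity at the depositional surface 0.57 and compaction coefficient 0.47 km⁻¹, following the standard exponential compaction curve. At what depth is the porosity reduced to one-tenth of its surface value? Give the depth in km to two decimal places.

4.90 km

phi/phi₀ = 1/10 ⇒ exp(−β·z) = 1/10 ⇒ z = ln(10) / β
z = 2.3026 / 0.47 = 4.899 km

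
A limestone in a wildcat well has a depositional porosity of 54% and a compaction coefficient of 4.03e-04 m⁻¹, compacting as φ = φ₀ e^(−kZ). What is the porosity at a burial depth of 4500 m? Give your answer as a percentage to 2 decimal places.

Working in km (1 km = 1000 m; k in km⁻¹ = k in m⁻¹ × 1000):
φ = φ₀·exp(−k·Z) = 0.54 × exp(−0.403 × 4.5) = 0.54 × exp(−1.814)
  = 0.54 × 0.1631 = 0.0881

8.81%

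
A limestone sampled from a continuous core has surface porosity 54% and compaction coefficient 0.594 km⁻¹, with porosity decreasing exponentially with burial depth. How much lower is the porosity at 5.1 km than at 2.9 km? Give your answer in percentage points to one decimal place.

φ(2.9) = 0.54·e^(−0.594×2.9) = 0.0964
φ(5.1) = 0.54·e^(−0.594×5.1) = 0.0261
Δφ = 0.0964 − 0.0261 = 0.0703

7.0 percentage points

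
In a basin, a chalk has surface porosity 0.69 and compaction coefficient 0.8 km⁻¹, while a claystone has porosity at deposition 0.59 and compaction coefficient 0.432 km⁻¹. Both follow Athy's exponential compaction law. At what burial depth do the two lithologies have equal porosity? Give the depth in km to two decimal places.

Set φ₀ₐ e^(−kₐz) = φ₀ᵦ e^(−kᵦz) ⇒ ln(φ₀ₐ/φ₀ᵦ) = (kₐ − kᵦ)·z
z = ln(0.69/0.59) / (0.8 − 0.432) = 0.1566 / 0.368 = 0.425 km

0.43 km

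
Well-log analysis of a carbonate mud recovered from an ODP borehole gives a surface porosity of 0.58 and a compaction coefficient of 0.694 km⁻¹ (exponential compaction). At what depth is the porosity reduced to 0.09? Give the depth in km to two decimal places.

2.68 km

Invert Athy's law: z = ln(n₀/n) / β
z = ln(0.58/0.09) / 0.694 = ln(6.444) / 0.694 = 1.8632 / 0.694 = 2.685 km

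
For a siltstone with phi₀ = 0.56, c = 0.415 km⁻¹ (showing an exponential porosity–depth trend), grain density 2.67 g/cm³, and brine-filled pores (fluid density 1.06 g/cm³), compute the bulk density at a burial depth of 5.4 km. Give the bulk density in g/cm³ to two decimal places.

Porosity at depth: phi = 0.56·exp(−0.415×5.4) = 0.56×0.1064 = 0.0596
Bulk density: ρ_b = (1−phi)ρ_g + phi·ρ_f = 0.9404×2.67 + 0.0596×1.06
       = 2.511 + 0.063 = 2.574 g/cm³

2.57 g/cm³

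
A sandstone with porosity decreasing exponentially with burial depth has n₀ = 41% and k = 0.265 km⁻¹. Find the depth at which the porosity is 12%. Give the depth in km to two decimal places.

Invert Athy's law: z = ln(n₀/n) / k
z = ln(0.41/0.12) / 0.265 = ln(3.417) / 0.265 = 1.2287 / 0.265 = 4.636 km

4.64 km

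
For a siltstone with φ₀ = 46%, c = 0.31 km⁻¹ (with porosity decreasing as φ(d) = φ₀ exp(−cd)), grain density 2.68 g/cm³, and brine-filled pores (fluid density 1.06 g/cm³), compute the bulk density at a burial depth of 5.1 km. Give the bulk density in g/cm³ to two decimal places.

Porosity at depth: φ = 0.46·exp(−0.31×5.1) = 0.46×0.2058 = 0.0947
Bulk density: ρ_b = (1−φ)ρ_g + φ·ρ_f = 0.9053×2.68 + 0.0947×1.06
       = 2.426 + 0.100 = 2.527 g/cm³

2.53 g/cm³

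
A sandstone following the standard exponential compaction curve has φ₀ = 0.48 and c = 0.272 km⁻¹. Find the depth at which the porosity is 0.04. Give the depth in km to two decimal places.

9.14 km

Invert Athy's law: Z = ln(φ₀/φ) / c
Z = ln(0.48/0.04) / 0.272 = ln(12) / 0.272 = 2.4849 / 0.272 = 9.136 km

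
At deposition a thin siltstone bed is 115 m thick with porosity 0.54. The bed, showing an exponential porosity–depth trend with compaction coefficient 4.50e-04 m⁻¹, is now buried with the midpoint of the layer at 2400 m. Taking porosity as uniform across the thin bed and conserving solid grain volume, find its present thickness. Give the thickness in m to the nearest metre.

65 m

Working in km (1 km = 1000 m; k in km⁻¹ = k in m⁻¹ × 1000):
Porosity at 2.4 km: φ = 0.54·exp(−0.45×2.4) = 0.1834
Solid-volume conservation: h(1−φ) = h₀(1−φ₀) ⇒ h = h₀·(1−φ₀)/(1−φ)
h = 0.115 × (1 − 0.54)/(1 − 0.1834) = 0.115 × 0.5633 = 0.0648 km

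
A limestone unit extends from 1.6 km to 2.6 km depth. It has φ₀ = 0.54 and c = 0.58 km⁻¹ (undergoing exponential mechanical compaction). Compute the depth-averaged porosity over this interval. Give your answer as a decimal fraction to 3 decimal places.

0.162

⟨φ⟩ = (1/(Z₂−Z₁)) ∫ φ₀ e^(−cZ) dZ = φ₀·(e^(−c·Z₁) − e^(−c·Z₂)) / (c·(Z₂−Z₁))
e^(−0.58×1.6) = 0.3953; e^(−0.58×2.6) = 0.2214
⟨φ⟩ = 0.54 × (0.3953 − 0.2214) / (0.58 × 1) = 0.54 × 0.3000 = 0.1620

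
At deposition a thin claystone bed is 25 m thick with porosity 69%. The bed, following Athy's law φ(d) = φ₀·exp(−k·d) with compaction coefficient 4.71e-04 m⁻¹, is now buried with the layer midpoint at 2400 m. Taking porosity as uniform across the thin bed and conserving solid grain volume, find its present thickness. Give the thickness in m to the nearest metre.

10 m

Working in km (1 km = 1000 m; k in km⁻¹ = k in m⁻¹ × 1000):
Porosity at 2.4 km: φ = 0.69·exp(−0.471×2.4) = 0.2228
Solid-volume conservation: h(1−φ) = h₀(1−φ₀) ⇒ h = h₀·(1−φ₀)/(1−φ)
h = 0.025 × (1 − 0.69)/(1 − 0.2228) = 0.025 × 0.3989 = 0.0100 km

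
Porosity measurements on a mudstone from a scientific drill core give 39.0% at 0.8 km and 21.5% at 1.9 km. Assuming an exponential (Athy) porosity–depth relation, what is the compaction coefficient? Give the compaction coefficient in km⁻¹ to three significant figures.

Athy: n(z) = n₀ e^(−kz) ⇒ n₁/n₂ = e^{k(z₂−z₁)} ⇒ k = ln(n₁/n₂)/(z₂−z₁)
k = ln(0.39/0.215) / (1.9 − 0.8) = ln(1.814) / 1.1 = 0.5955 / 1.1 = 0.5414 km⁻¹

0.541 km⁻¹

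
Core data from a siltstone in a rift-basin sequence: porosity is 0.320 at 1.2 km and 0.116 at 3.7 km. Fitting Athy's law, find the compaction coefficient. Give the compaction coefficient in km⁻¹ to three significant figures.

Athy: n(d) = n₀ e^(−cd) ⇒ n₁/n₂ = e^{c(d₂−d₁)} ⇒ c = ln(n₁/n₂)/(d₂−d₁)
c = ln(0.32/0.116) / (3.7 − 1.2) = ln(2.759) / 2.5 = 1.0147 / 2.5 = 0.4059 km⁻¹

0.406 km⁻¹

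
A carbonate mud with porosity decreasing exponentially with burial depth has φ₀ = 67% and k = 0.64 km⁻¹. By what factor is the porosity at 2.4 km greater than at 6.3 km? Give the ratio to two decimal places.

12.13

φ(z₁)/φ(z₂) = e^(−k·z₁)/e^(−k·z₂) = e^{k(z₂−z₁)}
= exp(0.64 × 3.9) = exp(2.496) = 12.1339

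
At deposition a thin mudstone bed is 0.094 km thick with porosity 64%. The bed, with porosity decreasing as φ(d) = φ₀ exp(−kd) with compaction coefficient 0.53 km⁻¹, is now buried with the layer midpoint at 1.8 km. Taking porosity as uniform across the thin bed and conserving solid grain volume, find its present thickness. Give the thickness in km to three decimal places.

0.045 km

Porosity at 1.8 km: φ = 0.64·exp(−0.53×1.8) = 0.2465
Solid-volume conservation: h(1−φ) = h₀(1−φ₀) ⇒ h = h₀·(1−φ₀)/(1−φ)
h = 0.094 × (1 − 0.64)/(1 − 0.2465) = 0.094 × 0.4778 = 0.0449 km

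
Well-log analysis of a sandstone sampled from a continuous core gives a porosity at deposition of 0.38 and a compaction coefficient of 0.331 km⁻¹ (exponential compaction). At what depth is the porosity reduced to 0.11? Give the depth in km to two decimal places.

Invert Athy's law: z = ln(phi₀/phi) / β
z = ln(0.38/0.11) / 0.331 = ln(3.455) / 0.331 = 1.2397 / 0.331 = 3.745 km

3.75 km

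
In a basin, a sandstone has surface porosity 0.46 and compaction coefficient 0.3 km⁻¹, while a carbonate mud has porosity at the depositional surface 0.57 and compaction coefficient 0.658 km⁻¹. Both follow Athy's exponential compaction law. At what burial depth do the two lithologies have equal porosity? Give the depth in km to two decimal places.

Set n₀ₐ e^(−βₐd) = n₀ᵦ e^(−βᵦd) ⇒ ln(n₀ₐ/n₀ᵦ) = (βₐ − βᵦ)·d
d = ln(0.46/0.57) / (0.3 − 0.658) = -0.2144 / -0.358 = 0.599 km

0.60 km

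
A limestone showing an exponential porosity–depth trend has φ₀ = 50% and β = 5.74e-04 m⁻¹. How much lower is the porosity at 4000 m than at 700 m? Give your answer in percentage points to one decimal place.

28.4 percentage points

Working in km (1 km = 1000 m; β in km⁻¹ = β in m⁻¹ × 1000):
φ(0.7) = 0.5·e^(−0.574×0.7) = 0.3346
φ(4) = 0.5·e^(−0.574×4) = 0.0503
Δφ = 0.3346 − 0.0503 = 0.2842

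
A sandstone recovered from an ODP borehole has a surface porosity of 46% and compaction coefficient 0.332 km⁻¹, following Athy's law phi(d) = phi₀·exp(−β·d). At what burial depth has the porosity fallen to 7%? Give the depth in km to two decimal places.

5.67 km

Invert Athy's law: d = ln(phi₀/phi) / β
d = ln(0.46/0.07) / 0.332 = ln(6.571) / 0.332 = 1.8827 / 0.332 = 5.671 km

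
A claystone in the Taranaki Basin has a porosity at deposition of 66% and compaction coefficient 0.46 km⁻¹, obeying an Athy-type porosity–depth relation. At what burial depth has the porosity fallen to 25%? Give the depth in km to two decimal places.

Invert Athy's law: d = ln(n₀/n) / β
d = ln(0.66/0.25) / 0.46 = ln(2.64) / 0.46 = 0.9708 / 0.46 = 2.110 km

2.11 km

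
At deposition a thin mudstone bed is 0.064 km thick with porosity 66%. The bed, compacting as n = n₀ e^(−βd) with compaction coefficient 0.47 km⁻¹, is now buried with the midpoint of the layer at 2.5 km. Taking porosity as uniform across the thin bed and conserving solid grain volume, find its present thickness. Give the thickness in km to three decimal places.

Porosity at 2.5 km: n = 0.66·exp(−0.47×2.5) = 0.2038
Solid-volume conservation: h(1−n) = h₀(1−n₀) ⇒ h = h₀·(1−n₀)/(1−n)
h = 0.064 × (1 − 0.66)/(1 − 0.2038) = 0.064 × 0.4270 = 0.0273 km

0.027 km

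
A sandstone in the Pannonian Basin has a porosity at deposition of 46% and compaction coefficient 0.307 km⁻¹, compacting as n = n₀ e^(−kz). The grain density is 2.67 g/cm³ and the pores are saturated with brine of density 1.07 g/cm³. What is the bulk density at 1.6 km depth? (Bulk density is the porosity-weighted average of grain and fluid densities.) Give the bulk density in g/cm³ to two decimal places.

Porosity at depth: n = 0.46·exp(−0.307×1.6) = 0.46×0.6119 = 0.2815
Bulk density: ρ_b = (1−n)ρ_g + n·ρ_f = 0.7185×2.67 + 0.2815×1.07
       = 1.918 + 0.301 = 2.220 g/cm³

2.22 g/cm³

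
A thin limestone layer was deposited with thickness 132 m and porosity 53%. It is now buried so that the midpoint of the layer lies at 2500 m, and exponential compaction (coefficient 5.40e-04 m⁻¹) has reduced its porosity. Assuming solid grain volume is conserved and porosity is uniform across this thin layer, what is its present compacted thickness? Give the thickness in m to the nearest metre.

Working in km (1 km = 1000 m; k in km⁻¹ = k in m⁻¹ × 1000):
Porosity at 2.5 km: φ = 0.53·exp(−0.54×2.5) = 0.1374
Solid-volume conservation: h(1−φ) = h₀(1−φ₀) ⇒ h = h₀·(1−φ₀)/(1−φ)
h = 0.132 × (1 − 0.53)/(1 − 0.1374) = 0.132 × 0.5449 = 0.0719 km

72 m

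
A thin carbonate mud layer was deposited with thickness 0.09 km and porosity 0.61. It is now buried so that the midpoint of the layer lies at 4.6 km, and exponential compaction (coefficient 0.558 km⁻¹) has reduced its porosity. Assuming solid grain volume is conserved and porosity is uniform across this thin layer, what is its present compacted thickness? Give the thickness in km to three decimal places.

0.037 km

Porosity at 4.6 km: n = 0.61·exp(−0.558×4.6) = 0.0468
Solid-volume conservation: h(1−n) = h₀(1−n₀) ⇒ h = h₀·(1−n₀)/(1−n)
h = 0.09 × (1 − 0.61)/(1 − 0.0468) = 0.09 × 0.4092 = 0.0368 km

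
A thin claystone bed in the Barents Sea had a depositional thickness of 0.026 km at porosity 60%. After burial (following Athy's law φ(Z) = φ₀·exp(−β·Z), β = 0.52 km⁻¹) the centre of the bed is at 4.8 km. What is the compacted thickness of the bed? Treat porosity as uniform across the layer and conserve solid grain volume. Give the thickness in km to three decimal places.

0.011 km

Porosity at 4.8 km: φ = 0.6·exp(−0.52×4.8) = 0.0494
Solid-volume conservation: h(1−φ) = h₀(1−φ₀) ⇒ h = h₀·(1−φ₀)/(1−φ)
h = 0.026 × (1 − 0.6)/(1 − 0.0494) = 0.026 × 0.4208 = 0.0109 km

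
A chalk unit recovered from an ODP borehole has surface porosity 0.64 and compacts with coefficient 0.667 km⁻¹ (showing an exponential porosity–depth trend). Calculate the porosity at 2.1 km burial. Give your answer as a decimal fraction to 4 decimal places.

n = n₀·exp(−k·z) = 0.64 × exp(−0.667 × 2.1) = 0.64 × exp(−1.401)
  = 0.64 × 0.2464 = 0.1577

0.1577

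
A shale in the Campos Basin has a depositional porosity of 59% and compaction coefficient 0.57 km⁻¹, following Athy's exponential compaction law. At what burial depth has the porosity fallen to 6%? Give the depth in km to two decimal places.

Invert Athy's law: z = ln(n₀/n) / c
z = ln(0.59/0.06) / 0.57 = ln(9.833) / 0.57 = 2.2858 / 0.57 = 4.010 km

4.01 km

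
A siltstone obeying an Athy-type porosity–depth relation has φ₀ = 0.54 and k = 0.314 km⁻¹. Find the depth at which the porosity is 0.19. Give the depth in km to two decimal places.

Invert Athy's law: z = ln(φ₀/φ) / k
z = ln(0.54/0.19) / 0.314 = ln(2.842) / 0.314 = 1.0445 / 0.314 = 3.327 km

3.33 km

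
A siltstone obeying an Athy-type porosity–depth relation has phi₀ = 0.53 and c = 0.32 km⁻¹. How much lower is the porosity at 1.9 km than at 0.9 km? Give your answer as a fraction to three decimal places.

phi(0.9) = 0.53·e^(−0.32×0.9) = 0.3974
phi(1.9) = 0.53·e^(−0.32×1.9) = 0.2886
Δphi = 0.3974 − 0.2886 = 0.1088

0.109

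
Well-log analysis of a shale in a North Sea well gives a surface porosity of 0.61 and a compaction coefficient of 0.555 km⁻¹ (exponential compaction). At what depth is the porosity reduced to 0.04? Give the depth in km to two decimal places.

4.91 km

Invert Athy's law: Z = ln(n₀/n) / k
Z = ln(0.61/0.04) / 0.555 = ln(15.25) / 0.555 = 2.7246 / 0.555 = 4.909 km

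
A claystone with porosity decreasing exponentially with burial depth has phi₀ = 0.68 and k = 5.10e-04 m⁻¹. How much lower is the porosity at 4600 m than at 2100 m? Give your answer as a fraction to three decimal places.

0.168

Working in km (1 km = 1000 m; k in km⁻¹ = k in m⁻¹ × 1000):
phi(2.1) = 0.68·e^(−0.51×2.1) = 0.2330
phi(4.6) = 0.68·e^(−0.51×4.6) = 0.0651
Δphi = 0.2330 − 0.0651 = 0.1679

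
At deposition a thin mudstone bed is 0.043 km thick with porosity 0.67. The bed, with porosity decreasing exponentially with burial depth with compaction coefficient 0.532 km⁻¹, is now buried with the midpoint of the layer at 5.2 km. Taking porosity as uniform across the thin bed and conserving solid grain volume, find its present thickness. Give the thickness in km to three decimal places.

Porosity at 5.2 km: φ = 0.67·exp(−0.532×5.2) = 0.0421
Solid-volume conservation: h(1−φ) = h₀(1−φ₀) ⇒ h = h₀·(1−φ₀)/(1−φ)
h = 0.043 × (1 − 0.67)/(1 − 0.0421) = 0.043 × 0.3445 = 0.0148 km

0.015 km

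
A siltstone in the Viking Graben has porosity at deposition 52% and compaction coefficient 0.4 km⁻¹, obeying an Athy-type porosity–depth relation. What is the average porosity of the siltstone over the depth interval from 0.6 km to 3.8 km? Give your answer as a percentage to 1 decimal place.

23.1%

⟨φ⟩ = (1/(z₂−z₁)) ∫ φ₀ e^(−βz) dz = φ₀·(e^(−β·z₁) − e^(−β·z₂)) / (β·(z₂−z₁))
e^(−0.4×0.6) = 0.7866; e^(−0.4×3.8) = 0.2187
⟨φ⟩ = 0.52 × (0.7866 − 0.2187) / (0.4 × 3.2) = 0.52 × 0.4437 = 0.2307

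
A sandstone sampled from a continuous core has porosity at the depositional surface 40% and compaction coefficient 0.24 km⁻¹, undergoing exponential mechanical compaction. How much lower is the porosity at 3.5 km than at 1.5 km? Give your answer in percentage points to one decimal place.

10.6 percentage points

φ(1.5) = 0.4·e^(−0.24×1.5) = 0.2791
φ(3.5) = 0.4·e^(−0.24×3.5) = 0.1727
Δφ = 0.2791 − 0.1727 = 0.1064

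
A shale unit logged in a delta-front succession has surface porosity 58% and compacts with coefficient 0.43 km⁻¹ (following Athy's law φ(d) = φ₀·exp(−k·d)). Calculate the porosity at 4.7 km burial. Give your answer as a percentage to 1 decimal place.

φ = φ₀·exp(−k·d) = 0.58 × exp(−0.43 × 4.7) = 0.58 × exp(−2.021)
  = 0.58 × 0.1325 = 0.0769

7.7%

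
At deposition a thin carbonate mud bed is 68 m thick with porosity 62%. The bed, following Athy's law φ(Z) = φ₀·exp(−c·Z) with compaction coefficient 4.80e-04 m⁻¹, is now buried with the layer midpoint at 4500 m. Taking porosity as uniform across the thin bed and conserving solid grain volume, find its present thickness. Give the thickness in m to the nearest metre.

Working in km (1 km = 1000 m; c in km⁻¹ = c in m⁻¹ × 1000):
Porosity at 4.5 km: φ = 0.62·exp(−0.48×4.5) = 0.0715
Solid-volume conservation: h(1−φ) = h₀(1−φ₀) ⇒ h = h₀·(1−φ₀)/(1−φ)
h = 0.068 × (1 − 0.62)/(1 − 0.0715) = 0.068 × 0.4093 = 0.0278 km

28 m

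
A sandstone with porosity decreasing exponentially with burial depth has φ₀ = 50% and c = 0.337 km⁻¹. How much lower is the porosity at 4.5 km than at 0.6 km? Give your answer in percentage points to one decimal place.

29.9 percentage points

φ(0.6) = 0.5·e^(−0.337×0.6) = 0.4085
φ(4.5) = 0.5·e^(−0.337×4.5) = 0.1097
Δφ = 0.4085 − 0.1097 = 0.2987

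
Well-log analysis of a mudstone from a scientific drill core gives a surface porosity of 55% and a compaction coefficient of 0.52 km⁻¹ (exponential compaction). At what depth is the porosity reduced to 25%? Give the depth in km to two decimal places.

1.52 km

Invert Athy's law: Z = ln(φ₀/φ) / β
Z = ln(0.55/0.25) / 0.52 = ln(2.2) / 0.52 = 0.7885 / 0.52 = 1.516 km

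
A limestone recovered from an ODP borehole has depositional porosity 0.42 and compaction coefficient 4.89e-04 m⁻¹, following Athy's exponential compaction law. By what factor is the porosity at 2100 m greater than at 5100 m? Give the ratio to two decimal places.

Working in km (1 km = 1000 m; c in km⁻¹ = c in m⁻¹ × 1000):
φ(Z₁)/φ(Z₂) = e^(−c·Z₁)/e^(−c·Z₂) = e^{c(Z₂−Z₁)}
= exp(0.489 × 3) = exp(1.467) = 4.3362

4.34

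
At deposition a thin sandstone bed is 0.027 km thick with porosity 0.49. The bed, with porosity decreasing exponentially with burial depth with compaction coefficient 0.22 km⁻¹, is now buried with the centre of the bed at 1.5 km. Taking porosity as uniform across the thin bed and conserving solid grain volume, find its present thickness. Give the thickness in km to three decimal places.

Porosity at 1.5 km: φ = 0.49·exp(−0.22×1.5) = 0.3523
Solid-volume conservation: h(1−φ) = h₀(1−φ₀) ⇒ h = h₀·(1−φ₀)/(1−φ)
h = 0.027 × (1 − 0.49)/(1 − 0.3523) = 0.027 × 0.7874 = 0.0213 km

0.021 km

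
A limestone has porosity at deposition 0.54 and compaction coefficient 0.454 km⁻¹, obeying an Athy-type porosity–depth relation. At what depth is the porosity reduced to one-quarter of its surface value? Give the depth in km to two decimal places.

phi/phi₀ = 1/4 ⇒ exp(−k·Z) = 1/4 ⇒ Z = ln(4) / k
Z = 1.3863 / 0.454 = 3.054 km

3.05 km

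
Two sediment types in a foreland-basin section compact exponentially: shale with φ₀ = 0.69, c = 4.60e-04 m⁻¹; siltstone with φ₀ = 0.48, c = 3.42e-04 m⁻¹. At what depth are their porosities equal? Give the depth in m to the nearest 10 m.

3080 m

Working in km (1 km = 1000 m; c in km⁻¹ = c in m⁻¹ × 1000):
Set φ₀ₐ e^(−cₐd) = φ₀ᵦ e^(−cᵦd) ⇒ ln(φ₀ₐ/φ₀ᵦ) = (cₐ − cᵦ)·d
d = ln(0.69/0.48) / (0.46 − 0.342) = 0.3629 / 0.118 = 3.075 km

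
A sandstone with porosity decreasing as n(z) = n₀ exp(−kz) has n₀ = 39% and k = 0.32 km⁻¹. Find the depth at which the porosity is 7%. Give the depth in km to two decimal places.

5.37 km

Invert Athy's law: z = ln(n₀/n) / k
z = ln(0.39/0.07) / 0.32 = ln(5.571) / 0.32 = 1.7177 / 0.32 = 5.368 km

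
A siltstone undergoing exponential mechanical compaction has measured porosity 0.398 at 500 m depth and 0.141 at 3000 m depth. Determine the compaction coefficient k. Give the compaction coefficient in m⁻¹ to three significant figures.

0.000415 m⁻¹

Working in km (1 km = 1000 m; k in km⁻¹ = k in m⁻¹ × 1000):
Athy: n(z) = n₀ e^(−kz) ⇒ n₁/n₂ = e^{k(z₂−z₁)} ⇒ k = ln(n₁/n₂)/(z₂−z₁)
k = ln(0.398/0.141) / (3 − 0.5) = ln(2.823) / 2.5 = 1.0377 / 2.5 = 0.4151 km⁻¹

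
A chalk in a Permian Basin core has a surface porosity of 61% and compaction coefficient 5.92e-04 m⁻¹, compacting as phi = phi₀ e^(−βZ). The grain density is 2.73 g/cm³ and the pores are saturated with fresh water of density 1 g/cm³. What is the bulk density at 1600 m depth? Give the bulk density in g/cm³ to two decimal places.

2.32 g/cm³

Working in km (1 km = 1000 m; β in km⁻¹ = β in m⁻¹ × 1000):
Porosity at depth: phi = 0.61·exp(−0.592×1.6) = 0.61×0.3878 = 0.2366
Bulk density: ρ_b = (1−phi)ρ_g + phi·ρ_f = 0.7634×2.73 + 0.2366×1
       = 2.084 + 0.237 = 2.321 g/cm³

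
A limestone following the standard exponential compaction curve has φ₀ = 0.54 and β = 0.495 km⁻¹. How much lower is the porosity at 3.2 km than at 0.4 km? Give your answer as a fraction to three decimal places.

φ(0.4) = 0.54·e^(−0.495×0.4) = 0.4430
φ(3.2) = 0.54·e^(−0.495×3.2) = 0.1108
Δφ = 0.4430 − 0.1108 = 0.3322

0.332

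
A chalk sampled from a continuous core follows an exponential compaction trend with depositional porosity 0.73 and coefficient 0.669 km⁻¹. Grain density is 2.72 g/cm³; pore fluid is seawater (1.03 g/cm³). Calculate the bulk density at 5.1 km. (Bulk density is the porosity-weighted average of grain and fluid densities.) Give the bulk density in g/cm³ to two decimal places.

Porosity at depth: φ = 0.73·exp(−0.669×5.1) = 0.73×0.0330 = 0.0241
Bulk density: ρ_b = (1−φ)ρ_g + φ·ρ_f = 0.9759×2.72 + 0.0241×1.03
       = 2.655 + 0.025 = 2.679 g/cm³

2.68 g/cm³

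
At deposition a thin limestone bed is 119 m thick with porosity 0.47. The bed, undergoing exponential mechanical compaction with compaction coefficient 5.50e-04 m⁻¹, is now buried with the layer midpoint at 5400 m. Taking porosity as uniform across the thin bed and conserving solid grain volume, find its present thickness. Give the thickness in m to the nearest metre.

65 m

Working in km (1 km = 1000 m; β in km⁻¹ = β in m⁻¹ × 1000):
Porosity at 5.4 km: n = 0.47·exp(−0.55×5.4) = 0.0241
Solid-volume conservation: h(1−n) = h₀(1−n₀) ⇒ h = h₀·(1−n₀)/(1−n)
h = 0.119 × (1 − 0.47)/(1 − 0.0241) = 0.119 × 0.5431 = 0.0646 km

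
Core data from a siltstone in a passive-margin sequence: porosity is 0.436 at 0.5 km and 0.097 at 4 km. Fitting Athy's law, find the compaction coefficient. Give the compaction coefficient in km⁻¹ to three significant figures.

Athy: φ(z) = φ₀ e^(−βz) ⇒ φ₁/φ₂ = e^{β(z₂−z₁)} ⇒ β = ln(φ₁/φ₂)/(z₂−z₁)
β = ln(0.436/0.097) / (4 − 0.5) = ln(4.495) / 3.5 = 1.5029 / 3.5 = 0.4294 km⁻¹

0.429 km⁻¹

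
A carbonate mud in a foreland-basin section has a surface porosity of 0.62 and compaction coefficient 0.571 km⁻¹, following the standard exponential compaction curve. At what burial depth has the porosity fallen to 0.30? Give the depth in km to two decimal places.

Invert Athy's law: d = ln(φ₀/φ) / β
d = ln(0.62/0.3) / 0.571 = ln(2.067) / 0.571 = 0.7259 / 0.571 = 1.271 km

1.27 km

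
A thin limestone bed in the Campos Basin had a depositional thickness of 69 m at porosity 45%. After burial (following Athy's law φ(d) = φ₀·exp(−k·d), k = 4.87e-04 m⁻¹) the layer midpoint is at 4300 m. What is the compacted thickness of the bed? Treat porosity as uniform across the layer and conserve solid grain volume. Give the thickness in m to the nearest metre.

Working in km (1 km = 1000 m; k in km⁻¹ = k in m⁻¹ × 1000):
Porosity at 4.3 km: φ = 0.45·exp(−0.487×4.3) = 0.0554
Solid-volume conservation: h(1−φ) = h₀(1−φ₀) ⇒ h = h₀·(1−φ₀)/(1−φ)
h = 0.069 × (1 − 0.45)/(1 − 0.0554) = 0.069 × 0.5823 = 0.0402 km

40 m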